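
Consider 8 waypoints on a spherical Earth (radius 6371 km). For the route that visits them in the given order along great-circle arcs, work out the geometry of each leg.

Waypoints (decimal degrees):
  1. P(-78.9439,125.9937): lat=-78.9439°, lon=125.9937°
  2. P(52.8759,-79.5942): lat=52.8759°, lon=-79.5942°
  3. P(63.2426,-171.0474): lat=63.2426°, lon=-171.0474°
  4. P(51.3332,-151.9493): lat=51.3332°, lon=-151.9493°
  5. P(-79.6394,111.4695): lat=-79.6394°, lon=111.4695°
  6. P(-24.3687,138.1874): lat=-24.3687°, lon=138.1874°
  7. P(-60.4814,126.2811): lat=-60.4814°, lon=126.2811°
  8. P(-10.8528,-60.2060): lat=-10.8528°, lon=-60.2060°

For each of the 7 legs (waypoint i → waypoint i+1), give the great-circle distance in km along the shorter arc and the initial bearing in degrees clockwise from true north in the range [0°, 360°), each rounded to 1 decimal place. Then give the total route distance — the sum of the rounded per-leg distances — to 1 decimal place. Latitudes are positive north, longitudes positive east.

Leg 1: φ1=-1.3778310, φ2=0.9228585, Δφ=2.3006895, Δλ=-3.5881858 rad; a=sin²(Δφ/2)+cosφ1·cosφ2·sin²(Δλ/2)=0.9434608239; c=2·atan2(√a, √(1-a))=2.661433998; dist=6371·c=16955.996 ≈ 16956.0 km; running total=16956.0 km
Leg 1 bearing: y=sinΔλ·cosφ2=0.26066756, x=cosφ1·sinφ2-sinφ1·cosφ2·cosΔλ=-0.38134291; θ=atan2(y, x)=145.6454° ≈ 145.6°
Leg 2: φ1=0.9228585, φ2=1.1037916, Δφ=0.1809330, Δλ=-1.5961595 rad; a=sin²(Δφ/2)+cosφ1·cosφ2·sin²(Δλ/2)=0.1474691776; c=2·atan2(√a, √(1-a))=0.788286256; dist=6371·c=5022.172 ≈ 5022.2 km; running total=21978.2 km
Leg 2 bearing: y=sinΔλ·cosφ2=-0.45006897, x=cosφ1·sinφ2-sinφ1·cosφ2·cosΔλ=0.54802007; θ=atan2(y, x)=-39.3950° <0 so +360° → 320.6050° ≈ 320.6°
Leg 3: φ1=1.1037916, φ2=0.8959334, Δφ=-0.2078582, Δλ=0.3333247 rad; a=sin²(Δφ/2)+cosφ1·cosφ2·sin²(Δλ/2)=0.0185035415; c=2·atan2(√a, √(1-a))=0.272901509; dist=6371·c=1738.656 ≈ 1738.7 km; running total=23716.9 km
Leg 3 bearing: y=sinΔλ·cosφ2=0.20442300, x=cosφ1·sinφ2-sinφ1·cosφ2·cosΔλ=-0.17565841; θ=atan2(y, x)=130.6721° ≈ 130.7°
Leg 4: φ1=0.8959334, φ2=-1.3899697, Δφ=-2.2859031, Δλ=4.5975254 rad; a=sin²(Δφ/2)+cosφ1·cosφ2·sin²(Δλ/2)=0.8904701075; c=2·atan2(√a, √(1-a))=2.466966024; dist=6371·c=15717.041 ≈ 15717.0 km; running total=39433.9 km
Leg 4 bearing: y=sinΔλ·cosφ2=-0.17865765, x=cosφ1·sinφ2-sinφ1·cosφ2·cosΔλ=-0.59850967; θ=atan2(y, x)=-163.3794° <0 so +360° → 196.6206° ≈ 196.6°
Leg 5: φ1=-1.3899697, φ2=-0.4253140, Δφ=0.9646557, Δλ=0.4663153 rad; a=sin²(Δφ/2)+cosφ1·cosφ2·sin²(Δλ/2)=0.2238955337; c=2·atan2(√a, √(1-a))=0.985784872; dist=6371·c=6280.435 ≈ 6280.4 km; running total=45714.3 km
Leg 5 bearing: y=sinΔλ·cosφ2=0.40954303, x=cosφ1·sinφ2-sinφ1·cosφ2·cosΔλ=0.72618166; θ=atan2(y, x)=29.4216° ≈ 29.4°
Leg 6: φ1=-0.4253140, φ2=-1.0555996, Δφ=-0.6302855, Δλ=-0.2078041 rad; a=sin²(Δφ/2)+cosφ1·cosφ2·sin²(Δλ/2)=0.1008981536; c=2·atan2(√a, √(1-a))=0.646489007; dist=6371·c=4118.781 ≈ 4118.8 km; running total=49833.1 km
Leg 6 bearing: y=sinΔλ·cosφ2=-0.10165107, x=cosφ1·sinφ2-sinφ1·cosφ2·cosΔλ=-0.59374904; θ=atan2(y, x)=-170.2850° <0 so +360° → 189.7150° ≈ 189.7°
Leg 7: φ1=-1.0555996, φ2=-0.1894171, Δφ=0.8661825, Δλ=-3.2548139 rad; a=sin²(Δφ/2)+cosφ1·cosφ2·sin²(Δλ/2)=0.6584746621; c=2·atan2(√a, √(1-a))=1.893307567; dist=6371·c=12062.263 ≈ 12062.3 km; running total=61895.4 km
Leg 7 bearing: y=sinΔλ·cosφ2=0.11095878, x=cosφ1·sinφ2-sinφ1·cosφ2·cosΔλ=-0.94192955; θ=atan2(y, x)=173.2816° ≈ 173.3°

Leg 1: dist=16956.0 km, bearing=145.6°
Leg 2: dist=5022.2 km, bearing=320.6°
Leg 3: dist=1738.7 km, bearing=130.7°
Leg 4: dist=15717.0 km, bearing=196.6°
Leg 5: dist=6280.4 km, bearing=29.4°
Leg 6: dist=4118.8 km, bearing=189.7°
Leg 7: dist=12062.3 km, bearing=173.3°
Total: 61895.4 km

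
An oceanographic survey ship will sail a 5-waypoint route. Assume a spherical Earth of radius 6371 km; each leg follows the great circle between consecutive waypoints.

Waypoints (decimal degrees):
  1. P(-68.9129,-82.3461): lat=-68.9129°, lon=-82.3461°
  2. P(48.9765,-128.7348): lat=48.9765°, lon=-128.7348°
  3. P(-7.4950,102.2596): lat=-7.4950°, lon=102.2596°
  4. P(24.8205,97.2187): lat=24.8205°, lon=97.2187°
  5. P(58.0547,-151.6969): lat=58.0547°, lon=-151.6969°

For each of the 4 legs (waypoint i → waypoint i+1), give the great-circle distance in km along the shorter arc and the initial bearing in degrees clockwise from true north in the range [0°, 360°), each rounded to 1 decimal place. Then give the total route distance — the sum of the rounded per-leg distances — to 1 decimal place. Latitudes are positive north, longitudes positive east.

Leg 1: φ1=-1.2027570, φ2=0.8548012, Δφ=2.0575582, Δλ=-0.8096356 rad; a=sin²(Δφ/2)+cosφ1·cosφ2·sin²(Δλ/2)=0.7705148808; c=2·atan2(√a, √(1-a))=2.142457399; dist=6371·c=13649.596 ≈ 13649.6 km; running total=13649.6 km
Leg 1 bearing: y=sinΔλ·cosφ2=-0.47523433, x=cosφ1·sinφ2-sinφ1·cosφ2·cosΔλ=0.69385815; θ=atan2(y, x)=-34.4079° <0 so +360° → 325.5921° ≈ 325.6°
Leg 2: φ1=0.8548012, φ2=-0.1308124, Δφ=-0.9856136, Δλ=4.0316128 rad; a=sin²(Δφ/2)+cosφ1·cosφ2·sin²(Δλ/2)=0.7539976748; c=2·atan2(√a, √(1-a))=2.103652207; dist=6371·c=13402.368 ≈ 13402.4 km; running total=27052.0 km
Leg 2 bearing: y=sinΔλ·cosφ2=-0.77044523, x=cosφ1·sinφ2-sinφ1·cosφ2·cosΔλ=0.38516862; θ=atan2(y, x)=-63.4382° <0 so +360° → 296.5618° ≈ 296.6°
Leg 3: φ1=-0.1308124, φ2=0.4331994, Δφ=0.5640119, Δλ=-0.0879803 rad; a=sin²(Δφ/2)+cosφ1·cosφ2·sin²(Δλ/2)=0.0791816279; c=2·atan2(√a, √(1-a))=0.570489463; dist=6371·c=3634.588 ≈ 3634.6 km; running total=30686.6 km
Leg 3 bearing: y=sinΔλ·cosφ2=-0.07975035, x=cosφ1·sinφ2-sinφ1·cosφ2·cosΔλ=0.53412309; θ=atan2(y, x)=-8.4921° <0 so +360° → 351.5079° ≈ 351.5°
Leg 4: φ1=0.4331994, φ2=1.0132457, Δφ=0.5800462, Δλ=-4.3443968 rad; a=sin²(Δφ/2)+cosφ1·cosφ2·sin²(Δλ/2)=0.4082788009; c=2·atan2(√a, √(1-a))=1.386309189; dist=6371·c=8832.176 ≈ 8832.2 km; running total=39518.8 km
Leg 4 bearing: y=sinΔλ·cosφ2=0.49368632, x=cosφ1·sinφ2-sinφ1·cosφ2·cosΔλ=0.85007217; θ=atan2(y, x)=30.1462° ≈ 30.1°

Leg 1: dist=13649.6 km, bearing=325.6°
Leg 2: dist=13402.4 km, bearing=296.6°
Leg 3: dist=3634.6 km, bearing=351.5°
Leg 4: dist=8832.2 km, bearing=30.1°
Total: 39518.8 km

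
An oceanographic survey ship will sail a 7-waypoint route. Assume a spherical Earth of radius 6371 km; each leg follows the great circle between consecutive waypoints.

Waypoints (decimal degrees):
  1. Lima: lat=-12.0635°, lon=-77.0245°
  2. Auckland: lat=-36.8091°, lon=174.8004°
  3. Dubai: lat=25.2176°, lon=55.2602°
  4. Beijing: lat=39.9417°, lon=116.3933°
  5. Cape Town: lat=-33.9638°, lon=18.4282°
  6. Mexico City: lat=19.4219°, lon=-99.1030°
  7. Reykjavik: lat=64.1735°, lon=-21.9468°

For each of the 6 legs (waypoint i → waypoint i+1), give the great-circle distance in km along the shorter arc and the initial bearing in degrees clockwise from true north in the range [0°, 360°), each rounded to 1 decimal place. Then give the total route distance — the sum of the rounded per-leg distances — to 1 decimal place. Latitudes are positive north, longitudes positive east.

Leg 1: dist=10767.5 km, bearing=230.0°
Leg 2: dist=14206.6 km, bearing=275.4°
Leg 3: dist=5840.6 km, bearing=57.8°
Leg 4: dist=12958.4 km, bearing=246.7°
Leg 5: dist=13697.4 km, bearing=272.2°
Leg 6: dist=7450.7 km, bearing=27.5°
Total: 64921.2 km

Leg 1: φ1=-0.2105478, φ2=-0.6424400, Δφ=-0.4318922, Δλ=4.3951736 rad; a=sin²(Δφ/2)+cosφ1·cosφ2·sin²(Δλ/2)=0.5595005835; c=2·atan2(√a, √(1-a))=1.690080167; dist=6371·c=10767.501 ≈ 10767.5 km; running total=10767.5 km
Leg 1 bearing: y=sinΔλ·cosφ2=-0.76069064, x=cosφ1·sinφ2-sinφ1·cosφ2·cosΔλ=-0.63811322; θ=atan2(y, x)=-129.9920° <0 so +360° → 230.0080° ≈ 230.0°
Leg 2: φ1=-0.6424400, φ2=0.4401301, Δφ=1.0825701, Δλ=-2.0863701 rad; a=sin²(Δφ/2)+cosφ1·cosφ2·sin²(Δλ/2)=0.8061965799; c=2·atan2(√a, √(1-a))=2.229880577; dist=6371·c=14206.569 ≈ 14206.6 km; running total=24974.1 km
Leg 2 bearing: y=sinΔλ·cosφ2=-0.78709475, x=cosφ1·sinφ2-sinφ1·cosφ2·cosΔλ=0.07386798; θ=atan2(y, x)=-84.6386° <0 so +360° → 275.3614° ≈ 275.4°
Leg 3: φ1=0.4401301, φ2=0.6971142, Δφ=0.2569840, Δλ=1.0669739 rad; a=sin²(Δφ/2)+cosφ1·cosφ2·sin²(Δλ/2)=0.1958000964; c=2·atan2(√a, √(1-a))=0.916753592; dist=6371·c=5840.637 ≈ 5840.6 km; running total=30814.7 km
Leg 3 bearing: y=sinΔλ·cosφ2=0.67143094, x=cosφ1·sinφ2-sinφ1·cosφ2·cosΔλ=0.42311957; θ=atan2(y, x)=57.7819° ≈ 57.8°
Leg 4: φ1=0.6971142, φ2=-0.5927801, Δφ=-1.2898943, Δλ=-1.7098135 rad; a=sin²(Δφ/2)+cosφ1·cosφ2·sin²(Δλ/2)=0.7233926886; c=2·atan2(√a, √(1-a))=2.033965230; dist=6371·c=12958.392 ≈ 12958.4 km; running total=43773.1 km
Leg 4 bearing: y=sinΔλ·cosφ2=-0.82138929, x=cosφ1·sinφ2-sinφ1·cosφ2·cosΔλ=-0.35454542; θ=atan2(y, x)=-113.3470° <0 so +360° → 246.6530° ≈ 246.7°
Leg 5: φ1=-0.5927801, φ2=0.3389761, Δφ=0.9317562, Δλ=-2.0513064 rad; a=sin²(Δφ/2)+cosφ1·cosφ2·sin²(Δλ/2)=0.7736623142; c=2·atan2(√a, √(1-a))=2.149960525; dist=6371·c=13697.399 ≈ 13697.4 km; running total=57470.5 km
Leg 5 bearing: y=sinΔλ·cosφ2=-0.83629878, x=cosφ1·sinφ2-sinφ1·cosφ2·cosΔλ=0.03225058; θ=atan2(y, x)=-87.7916° <0 so +360° → 272.2084° ≈ 272.2°
Leg 6: φ1=0.3389761, φ2=1.1200389, Δφ=0.7810628, Δλ=1.3466297 rad; a=sin²(Δφ/2)+cosφ1·cosφ2·sin²(Δλ/2)=0.3046802259; c=2·atan2(√a, √(1-a))=1.169470086; dist=6371·c=7450.694 ≈ 7450.7 km; running total=64921.2 km
Leg 6 bearing: y=sinΔλ·cosφ2=0.42474743, x=cosφ1·sinφ2-sinφ1·cosφ2·cosΔλ=0.81669478; θ=atan2(y, x)=27.4781° ≈ 27.5°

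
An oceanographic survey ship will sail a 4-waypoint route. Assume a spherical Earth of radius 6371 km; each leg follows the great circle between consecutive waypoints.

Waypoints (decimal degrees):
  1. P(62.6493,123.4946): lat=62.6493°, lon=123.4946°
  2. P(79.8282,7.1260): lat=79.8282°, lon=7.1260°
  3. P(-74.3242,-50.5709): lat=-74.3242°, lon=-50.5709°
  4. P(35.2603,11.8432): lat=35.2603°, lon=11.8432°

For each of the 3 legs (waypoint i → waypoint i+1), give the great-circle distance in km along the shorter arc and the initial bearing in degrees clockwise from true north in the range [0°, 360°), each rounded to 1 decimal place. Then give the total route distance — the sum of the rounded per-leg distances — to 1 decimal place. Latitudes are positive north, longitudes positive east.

Leg 1: dist=3674.8 km, bearing=343.1°
Leg 2: dist=17485.0 km, bearing=216.2°
Leg 3: dist=13007.4 km, bearing=54.3°
Total: 34167.2 km

Leg 1: φ1=1.0934366, φ2=1.3932649, Δφ=0.2998284, Δλ=-2.0310152 rad; a=sin²(Δφ/2)+cosφ1·cosφ2·sin²(Δλ/2)=0.0808927979; c=2·atan2(√a, √(1-a))=0.576795666; dist=6371·c=3674.765 ≈ 3674.8 km; running total=3674.8 km
Leg 1 bearing: y=sinΔλ·cosφ2=-0.15822599, x=cosφ1·sinφ2-sinφ1·cosφ2·cosΔλ=0.52188231; θ=atan2(y, x)=-16.8664° <0 so +360° → 343.1336° ≈ 343.1°
Leg 2: φ1=1.3932649, φ2=-1.2972020, Δφ=-2.6904669, Δλ=-1.0070009 rad; a=sin²(Δφ/2)+cosφ1·cosφ2·sin²(Δλ/2)=0.9610868436; c=2·atan2(√a, √(1-a))=2.744459700; dist=6371·c=17484.953 ≈ 17485.0 km; running total=21159.8 km
Leg 2 bearing: y=sinΔλ·cosφ2=-0.22837670, x=cosφ1·sinφ2-sinφ1·cosφ2·cosΔλ=-0.31215344; θ=atan2(y, x)=-143.8102° <0 so +360° → 216.1898° ≈ 216.2°
Leg 3: φ1=-1.2972020, φ2=0.6154083, Δφ=1.9126103, Δλ=1.0893315 rad; a=sin²(Δφ/2)+cosφ1·cosφ2·sin²(Δλ/2)=0.7268271542; c=2·atan2(√a, √(1-a))=2.041657945; dist=6371·c=13007.403 ≈ 13007.4 km; running total=34167.2 km
Leg 3 bearing: y=sinΔλ·cosφ2=0.72371179, x=cosφ1·sinφ2-sinφ1·cosφ2·cosΔλ=0.52003752; θ=atan2(y, x)=54.3001° ≈ 54.3°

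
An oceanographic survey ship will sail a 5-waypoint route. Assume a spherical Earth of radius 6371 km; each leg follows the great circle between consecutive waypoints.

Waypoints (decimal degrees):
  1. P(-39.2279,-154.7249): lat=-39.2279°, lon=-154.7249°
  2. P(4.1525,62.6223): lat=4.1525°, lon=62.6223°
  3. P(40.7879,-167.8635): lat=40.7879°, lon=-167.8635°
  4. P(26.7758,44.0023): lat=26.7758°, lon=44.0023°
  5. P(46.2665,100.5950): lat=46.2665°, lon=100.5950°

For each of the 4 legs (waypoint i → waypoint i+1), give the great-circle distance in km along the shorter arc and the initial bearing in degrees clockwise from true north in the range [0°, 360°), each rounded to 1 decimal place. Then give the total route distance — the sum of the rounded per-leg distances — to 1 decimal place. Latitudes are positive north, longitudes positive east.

Leg 1: φ1=-0.6846560, φ2=0.0724748, Δφ=0.7571308, Δλ=3.7934243 rad; a=sin²(Δφ/2)+cosφ1·cosφ2·sin²(Δλ/2)=0.8299963996; c=2·atan2(√a, √(1-a))=2.291605503; dist=6371·c=14599.819 ≈ 14599.8 km; running total=14599.8 km
Leg 1 bearing: y=sinΔλ·cosφ2=-0.60505097, x=cosφ1·sinφ2-sinφ1·cosφ2·cosΔλ=-0.44533451; θ=atan2(y, x)=-126.3541° <0 so +360° → 233.6459° ≈ 233.6°
Leg 2: φ1=0.0724748, φ2=0.7118831, Δφ=0.6394084, Δλ=-4.0227361 rad; a=sin²(Δφ/2)+cosφ1·cosφ2·sin²(Δλ/2)=0.7165862326; c=2·atan2(√a, √(1-a))=2.018805973; dist=6371·c=12861.813 ≈ 12861.8 km; running total=27461.6 km
Leg 2 bearing: y=sinΔλ·cosφ2=0.58410308, x=cosφ1·sinφ2-sinφ1·cosφ2·cosΔλ=0.68642931; θ=atan2(y, x)=40.3954° ≈ 40.4°
Leg 3: φ1=0.7118831, φ2=0.4673259, Δφ=-0.2445573, Δλ=3.6977558 rad; a=sin²(Δφ/2)+cosφ1·cosφ2·sin²(Δλ/2)=0.6398907612; c=2·atan2(√a, √(1-a))=1.854362863; dist=6371·c=11814.146 ≈ 11814.1 km; running total=39275.7 km
Leg 3 bearing: y=sinΔλ·cosφ2=-0.47132465, x=cosφ1·sinφ2-sinφ1·cosφ2·cosΔλ=0.83640622; θ=atan2(y, x)=-29.4018° <0 so +360° → 330.5982° ≈ 330.6°
Leg 4: φ1=0.4673259, φ2=0.8075028, Δφ=0.3401769, Δλ=0.9877289 rad; a=sin²(Δφ/2)+cosφ1·cosφ2·sin²(Δλ/2)=0.1673366383; c=2·atan2(√a, √(1-a))=0.842864951; dist=6371·c=5369.893 ≈ 5369.9 km; running total=44645.6 km
Leg 4 bearing: y=sinΔλ·cosφ2=0.57708601, x=cosφ1·sinφ2-sinφ1·cosφ2·cosΔλ=0.47361597; θ=atan2(y, x)=50.6242° ≈ 50.6°

Leg 1: dist=14599.8 km, bearing=233.6°
Leg 2: dist=12861.8 km, bearing=40.4°
Leg 3: dist=11814.1 km, bearing=330.6°
Leg 4: dist=5369.9 km, bearing=50.6°
Total: 44645.6 km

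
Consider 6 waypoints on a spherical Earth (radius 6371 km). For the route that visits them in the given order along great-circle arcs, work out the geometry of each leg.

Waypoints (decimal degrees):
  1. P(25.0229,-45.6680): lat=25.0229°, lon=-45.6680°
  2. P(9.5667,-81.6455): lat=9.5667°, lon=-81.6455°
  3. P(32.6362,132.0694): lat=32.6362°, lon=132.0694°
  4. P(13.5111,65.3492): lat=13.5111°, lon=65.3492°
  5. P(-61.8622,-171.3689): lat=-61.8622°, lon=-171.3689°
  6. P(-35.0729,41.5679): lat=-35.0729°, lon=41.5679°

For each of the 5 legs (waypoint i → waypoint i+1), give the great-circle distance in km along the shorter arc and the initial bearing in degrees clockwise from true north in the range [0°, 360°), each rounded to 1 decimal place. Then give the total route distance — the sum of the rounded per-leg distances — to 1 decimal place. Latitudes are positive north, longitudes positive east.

Leg 1: φ1=0.4367320, φ2=0.1669704, Δφ=-0.2697616, Δλ=-0.6279258 rad; a=sin²(Δφ/2)+cosφ1·cosφ2·sin²(Δλ/2)=0.1033048577; c=2·atan2(√a, √(1-a))=0.654437779; dist=6371·c=4169.423 ≈ 4169.4 km; running total=4169.4 km
Leg 1 bearing: y=sinΔλ·cosφ2=-0.57929748, x=cosφ1·sinφ2-sinφ1·cosφ2·cosΔλ=-0.18693927; θ=atan2(y, x)=-107.8849° <0 so +360° → 252.1151° ≈ 252.1°
Leg 2: φ1=0.1669704, φ2=0.5696091, Δφ=0.4026387, Δλ=3.7300287 rad; a=sin²(Δφ/2)+cosφ1·cosφ2·sin²(Δλ/2)=0.8005526948; c=2·atan2(√a, √(1-a))=2.215679890; dist=6371·c=14116.097 ≈ 14116.1 km; running total=18285.5 km
Leg 2 bearing: y=sinΔλ·cosφ2=-0.46742323, x=cosφ1·sinφ2-sinφ1·cosφ2·cosΔλ=0.64821897; θ=atan2(y, x)=-35.7949° <0 so +360° → 324.2051° ≈ 324.2°
Leg 3: φ1=0.5696091, φ2=0.2358132, Δφ=-0.3337960, Δλ=-1.1644872 rad; a=sin²(Δφ/2)+cosφ1·cosφ2·sin²(Δλ/2)=0.2751953574; c=2·atan2(√a, √(1-a))=1.104468456; dist=6371·c=7036.569 ≈ 7036.6 km; running total=25322.1 km
Leg 3 bearing: y=sinΔλ·cosφ2=-0.89316362, x=cosφ1·sinφ2-sinφ1·cosφ2·cosΔλ=-0.01049964; θ=atan2(y, x)=-90.6735° <0 so +360° → 269.3265° ≈ 269.3°
Leg 4: φ1=0.2358132, φ2=-1.0796991, Δφ=-1.3155123, Δλ=-4.1315102 rad; a=sin²(Δφ/2)+cosφ1·cosφ2·sin²(Δλ/2)=0.7288255102; c=2·atan2(√a, √(1-a))=2.046147844; dist=6371·c=13036.008 ≈ 13036.0 km; running total=38358.1 km
Leg 4 bearing: y=sinΔλ·cosφ2=0.39424330, x=cosφ1·sinφ2-sinφ1·cosφ2·cosΔλ=-0.79694904; θ=atan2(y, x)=153.6788° ≈ 153.7°
Leg 5: φ1=-1.0796991, φ2=-0.6121376, Δφ=0.4675615, Δλ=3.7164483 rad; a=sin²(Δφ/2)+cosφ1·cosφ2·sin²(Δλ/2)=0.4086097865; c=2·atan2(√a, √(1-a))=1.386982546; dist=6371·c=8836.466 ≈ 8836.5 km; running total=47194.6 km
Leg 5 bearing: y=sinΔλ·cosφ2=-0.44498696, x=cosφ1·sinφ2-sinφ1·cosφ2·cosΔλ=-0.87668576; θ=atan2(y, x)=-153.0886° <0 so +360° → 206.9114° ≈ 206.9°

Leg 1: dist=4169.4 km, bearing=252.1°
Leg 2: dist=14116.1 km, bearing=324.2°
Leg 3: dist=7036.6 km, bearing=269.3°
Leg 4: dist=13036.0 km, bearing=153.7°
Leg 5: dist=8836.5 km, bearing=206.9°
Total: 47194.6 km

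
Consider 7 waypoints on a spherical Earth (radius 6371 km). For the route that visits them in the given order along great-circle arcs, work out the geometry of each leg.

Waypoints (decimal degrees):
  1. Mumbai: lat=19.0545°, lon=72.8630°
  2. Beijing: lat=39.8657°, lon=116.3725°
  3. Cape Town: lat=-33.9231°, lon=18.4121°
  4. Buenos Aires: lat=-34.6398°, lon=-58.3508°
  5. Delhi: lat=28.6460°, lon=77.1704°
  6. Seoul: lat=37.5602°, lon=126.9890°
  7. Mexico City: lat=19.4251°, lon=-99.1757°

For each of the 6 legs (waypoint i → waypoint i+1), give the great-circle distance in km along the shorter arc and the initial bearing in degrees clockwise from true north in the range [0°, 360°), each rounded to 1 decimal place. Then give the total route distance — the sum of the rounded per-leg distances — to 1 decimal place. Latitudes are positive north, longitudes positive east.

Leg 1: dist=4743.1 km, bearing=51.2°
Leg 2: dist=12952.3 km, bearing=246.7°
Leg 3: dist=6864.6 km, bearing=245.4°
Leg 4: dist=15786.2 km, bearing=86.4°
Leg 5: dist=4689.6 km, bearing=64.4°
Leg 6: dist=12049.4 km, bearing=45.8°
Total: 57085.2 km

Leg 1: φ1=0.3325638, φ2=0.6957877, Δφ=0.3632240, Δλ=0.7593840 rad; a=sin²(Δφ/2)+cosφ1·cosφ2·sin²(Δλ/2)=0.1322828831; c=2·atan2(√a, √(1-a))=0.744489024; dist=6371·c=4743.140 ≈ 4743.1 km; running total=4743.1 km
Leg 1 bearing: y=sinΔλ·cosφ2=0.52843818, x=cosφ1·sinφ2-sinφ1·cosφ2·cosΔλ=0.42413391; θ=atan2(y, x)=51.2489° ≈ 51.2°
Leg 2: φ1=0.6957877, φ2=-0.5920698, Δφ=-1.2878575, Δλ=-1.7097315 rad; a=sin²(Δφ/2)+cosφ1·cosφ2·sin²(Δλ/2)=0.7229637040; c=2·atan2(√a, √(1-a))=2.033006451; dist=6371·c=12952.284 ≈ 12952.3 km; running total=17695.4 km
Leg 2 bearing: y=sinΔλ·cosφ2=-0.82179154, x=cosφ1·sinφ2-sinφ1·cosφ2·cosΔλ=-0.35469341; θ=atan2(y, x)=-113.3455° <0 so +360° → 246.6545° ≈ 246.7°
Leg 3: φ1=-0.5920698, φ2=-0.6045786, Δφ=-0.0125088, Δλ=-1.3397653 rad; a=sin²(Δφ/2)+cosφ1·cosφ2·sin²(Δλ/2)=0.2632266335; c=2·atan2(√a, √(1-a))=1.077483027; dist=6371·c=6864.644 ≈ 6864.6 km; running total=24560.0 km
Leg 3 bearing: y=sinΔλ·cosφ2=-0.80088216, x=cosφ1·sinφ2-sinφ1·cosφ2·cosΔλ=-0.36652592; θ=atan2(y, x)=-114.5913° <0 so +360° → 245.4087° ≈ 245.4°
Leg 4: φ1=-0.6045786, φ2=0.4999670, Δφ=1.1045456, Δλ=2.3652911 rad; a=sin²(Δφ/2)+cosφ1·cosφ2·sin²(Δλ/2)=0.8938383466; c=2·atan2(√a, √(1-a))=2.477825122; dist=6371·c=15786.224 ≈ 15786.2 km; running total=40346.2 km
Leg 4 bearing: y=sinΔλ·cosφ2=0.61488518, x=cosφ1·sinφ2-sinφ1·cosφ2·cosΔλ=0.03849208; θ=atan2(y, x)=86.4179° ≈ 86.4°
Leg 5: φ1=0.4999670, φ2=0.6555492, Δφ=0.1555821, Δλ=0.8694986 rad; a=sin²(Δφ/2)+cosφ1·cosφ2·sin²(Δλ/2)=0.1294502010; c=2·atan2(√a, √(1-a))=0.736089665; dist=6371·c=4689.627 ≈ 4689.6 km; running total=45035.8 km
Leg 5 bearing: y=sinΔλ·cosφ2=0.60563733, x=cosφ1·sinφ2-sinφ1·cosφ2·cosΔλ=0.28978408; θ=atan2(y, x)=64.4299° ≈ 64.4°
Leg 6: φ1=0.6555492, φ2=0.3390320, Δφ=-0.3165172, Δλ=-3.9473187 rad; a=sin²(Δφ/2)+cosφ1·cosφ2·sin²(Δλ/2)=0.6575179660; c=2·atan2(√a, √(1-a))=1.891290841; dist=6371·c=12049.414 ≈ 12049.4 km; running total=57085.2 km
Leg 6 bearing: y=sinΔλ·cosφ2=0.68027322, x=cosφ1·sinφ2-sinφ1·cosφ2·cosΔλ=0.66180110; θ=atan2(y, x)=45.7886° ≈ 45.8°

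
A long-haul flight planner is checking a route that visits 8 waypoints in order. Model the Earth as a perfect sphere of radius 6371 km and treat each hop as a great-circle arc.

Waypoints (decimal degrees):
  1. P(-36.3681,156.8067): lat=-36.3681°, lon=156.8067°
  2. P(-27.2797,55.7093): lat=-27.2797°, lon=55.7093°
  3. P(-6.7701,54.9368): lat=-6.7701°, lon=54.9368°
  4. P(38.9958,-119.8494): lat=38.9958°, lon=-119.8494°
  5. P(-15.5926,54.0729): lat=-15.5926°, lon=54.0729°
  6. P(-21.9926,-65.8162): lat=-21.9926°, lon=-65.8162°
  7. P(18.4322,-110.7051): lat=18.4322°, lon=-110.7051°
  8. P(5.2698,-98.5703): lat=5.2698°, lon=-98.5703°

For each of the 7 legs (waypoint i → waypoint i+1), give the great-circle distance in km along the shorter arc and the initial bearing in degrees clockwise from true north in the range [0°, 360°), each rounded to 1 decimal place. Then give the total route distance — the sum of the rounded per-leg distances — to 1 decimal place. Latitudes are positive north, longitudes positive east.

Leg 1: φ1=-0.6347431, φ2=-0.4761206, Δφ=0.1586225, Δλ=-1.7644825 rad; a=sin²(Δφ/2)+cosφ1·cosφ2·sin²(Δλ/2)=0.4329853427; c=2·atan2(√a, √(1-a))=1.436362453; dist=6371·c=9151.065 ≈ 9151.1 km; running total=9151.1 km
Leg 1 bearing: y=sinΔλ·cosφ2=-0.87216074, x=cosφ1·sinφ2-sinφ1·cosφ2·cosΔλ=-0.47050163; θ=atan2(y, x)=-118.3454° <0 so +360° → 241.6546° ≈ 241.7°
Leg 2: φ1=-0.4761206, φ2=-0.1181605, Δφ=0.3579600, Δλ=-0.0134827 rad; a=sin²(Δφ/2)+cosφ1·cosφ2·sin²(Δλ/2)=0.0317333597; c=2·atan2(√a, √(1-a))=0.358188933; dist=6371·c=2282.022 ≈ 2282.0 km; running total=11433.1 km
Leg 2 bearing: y=sinΔλ·cosφ2=-0.01338825, x=cosφ1·sinφ2-sinφ1·cosφ2·cosΔλ=0.35032295; θ=atan2(y, x)=-2.1886° <0 so +360° → 357.8114° ≈ 357.8°
Leg 3: φ1=-0.1181605, φ2=0.6806051, Δφ=0.7987656, Δλ=-3.0505947 rad; a=sin²(Δφ/2)+cosφ1·cosφ2·sin²(Δλ/2)=0.9213804403; c=2·atan2(√a, √(1-a))=2.573188143; dist=6371·c=16393.782 ≈ 16393.8 km; running total=27826.9 km
Leg 3 bearing: y=sinΔλ·cosφ2=-0.07062534, x=cosφ1·sinφ2-sinφ1·cosφ2·cosΔλ=0.53363486; θ=atan2(y, x)=-7.5391° <0 so +360° → 352.4609° ≈ 352.5°
Leg 4: φ1=0.6806051, φ2=-0.2721422, Δφ=-0.9527473, Δλ=3.0355168 rad; a=sin²(Δφ/2)+cosφ1·cosφ2·sin²(Δλ/2)=0.9567623966; c=2·atan2(√a, √(1-a))=2.722662831; dist=6371·c=17346.085 ≈ 17346.1 km; running total=45173.0 km
Leg 4 bearing: y=sinΔλ·cosφ2=0.10198050, x=cosφ1·sinφ2-sinφ1·cosφ2·cosΔλ=0.39379237; θ=atan2(y, x)=14.5189° ≈ 14.5°
Leg 5: φ1=-0.2721422, φ2=-0.3838433, Δφ=-0.1117011, Δλ=-2.0924595 rad; a=sin²(Δφ/2)+cosφ1·cosφ2·sin²(Δλ/2)=0.6721977638; c=2·atan2(√a, √(1-a))=1.922391175; dist=6371·c=12247.554 ≈ 12247.6 km; running total=57420.6 km
Leg 5 bearing: y=sinΔλ·cosφ2=-0.80390252, x=cosφ1·sinφ2-sinφ1·cosφ2·cosΔλ=-0.48490458; θ=atan2(y, x)=-121.0979° <0 so +360° → 238.9021° ≈ 238.9°
Leg 6: φ1=-0.3838433, φ2=0.3217026, Δφ=0.7055459, Δλ=-0.7834591 rad; a=sin²(Δφ/2)+cosφ1·cosφ2·sin²(Δλ/2)=0.2475924502; c=2·atan2(√a, √(1-a))=1.041628572; dist=6371·c=6636.216 ≈ 6636.2 km; running total=64056.8 km
Leg 6 bearing: y=sinΔλ·cosφ2=-0.66952908, x=cosφ1·sinφ2-sinφ1·cosφ2·cosΔλ=0.54487845; θ=atan2(y, x)=-50.8605° <0 so +360° → 309.1395° ≈ 309.1°
Leg 7: φ1=0.3217026, φ2=0.0919754, Δφ=-0.2297272, Δλ=0.2117922 rad; a=sin²(Δφ/2)+cosφ1·cosφ2·sin²(Δλ/2)=0.0236899101; c=2·atan2(√a, √(1-a))=0.309059094; dist=6371·c=1969.015 ≈ 1969.0 km; running total=66025.8 km
Leg 7 bearing: y=sinΔλ·cosφ2=0.20932389, x=cosφ1·sinφ2-sinφ1·cosφ2·cosΔλ=-0.22067692; θ=atan2(y, x)=136.5124° ≈ 136.5°

Leg 1: dist=9151.1 km, bearing=241.7°
Leg 2: dist=2282.0 km, bearing=357.8°
Leg 3: dist=16393.8 km, bearing=352.5°
Leg 4: dist=17346.1 km, bearing=14.5°
Leg 5: dist=12247.6 km, bearing=238.9°
Leg 6: dist=6636.2 km, bearing=309.1°
Leg 7: dist=1969.0 km, bearing=136.5°
Total: 66025.8 km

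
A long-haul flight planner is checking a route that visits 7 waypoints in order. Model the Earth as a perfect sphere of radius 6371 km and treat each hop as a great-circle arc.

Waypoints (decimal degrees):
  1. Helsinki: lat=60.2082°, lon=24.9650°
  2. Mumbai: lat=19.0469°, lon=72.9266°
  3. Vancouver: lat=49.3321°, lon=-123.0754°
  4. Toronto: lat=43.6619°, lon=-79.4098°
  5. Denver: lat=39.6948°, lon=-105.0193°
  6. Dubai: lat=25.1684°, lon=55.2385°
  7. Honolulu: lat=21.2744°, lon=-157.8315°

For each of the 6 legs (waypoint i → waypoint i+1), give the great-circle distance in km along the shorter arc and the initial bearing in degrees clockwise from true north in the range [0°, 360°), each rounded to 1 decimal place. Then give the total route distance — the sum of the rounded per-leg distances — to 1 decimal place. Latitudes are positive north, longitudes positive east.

Leg 1: dist=5926.1 km, bearing=118.9°
Leg 2: dist=12248.9 km, bearing=11.0°
Leg 3: dist=3352.7 km, bearing=83.9°
Leg 4: dist=2163.0 km, bearing=267.1°
Leg 5: dist=12517.5 km, bearing=19.3°
Leg 6: dist=13736.5 km, bearing=37.6°
Total: 49944.7 km

Leg 1: φ1=1.0508313, φ2=0.3324311, Δφ=-0.7184002, Δλ=0.8370878 rad; a=sin²(Δφ/2)+cosφ1·cosφ2·sin²(Δλ/2)=0.2011493502; c=2·atan2(√a, √(1-a))=0.930165508; dist=6371·c=5926.084 ≈ 5926.1 km; running total=5926.1 km
Leg 1 bearing: y=sinΔλ·cosφ2=0.70203489, x=cosφ1·sinφ2-sinφ1·cosφ2·cosΔλ=-0.38716942; θ=atan2(y, x)=118.8766° ≈ 118.9°
Leg 2: φ1=0.3324311, φ2=0.8610076, Δφ=0.5285765, Δλ=-3.4208802 rad; a=sin²(Δφ/2)+cosφ1·cosφ2·sin²(Δλ/2)=0.6722983788; c=2·atan2(√a, √(1-a))=1.922605526; dist=6371·c=12248.920 ≈ 12248.9 km; running total=18175.0 km
Leg 2 bearing: y=sinΔλ·cosφ2=0.17964744, x=cosφ1·sinφ2-sinφ1·cosφ2·cosΔλ=0.92140104; θ=atan2(y, x)=11.0327° ≈ 11.0°
Leg 3: φ1=0.8610076, φ2=0.7620439, Δφ=-0.0989637, Δλ=0.7621085 rad; a=sin²(Δφ/2)+cosφ1·cosφ2·sin²(Δλ/2)=0.0676505955; c=2·atan2(√a, √(1-a))=0.526245900; dist=6371·c=3352.713 ≈ 3352.7 km; running total=21527.7 km
Leg 3 bearing: y=sinΔλ·cosφ2=0.49948847, x=cosφ1·sinφ2-sinφ1·cosφ2·cosΔλ=0.05298334; θ=atan2(y, x)=83.9450° ≈ 83.9°
Leg 4: φ1=0.7620439, φ2=0.6928050, Δφ=-0.0692390, Δλ=-0.4469701 rad; a=sin²(Δφ/2)+cosφ1·cosφ2·sin²(Δλ/2)=0.0285402331; c=2·atan2(√a, √(1-a))=0.339505277; dist=6371·c=2162.988 ≈ 2163.0 km; running total=23690.7 km
Leg 4 bearing: y=sinΔλ·cosφ2=-0.33258668, x=cosφ1·sinφ2-sinφ1·cosφ2·cosΔλ=-0.01699562; θ=atan2(y, x)=-92.9253° <0 so +360° → 267.0747° ≈ 267.1°
Leg 5: φ1=0.6928050, φ2=0.4392714, Δφ=-0.2535335, Δλ=2.7970263 rad; a=sin²(Δφ/2)+cosφ1·cosφ2·sin²(Δλ/2)=0.6919237930; c=2·atan2(√a, √(1-a))=1.964755809; dist=6371·c=12517.459 ≈ 12517.5 km; running total=36208.2 km
Leg 5 bearing: y=sinΔλ·cosφ2=0.30571953, x=cosφ1·sinφ2-sinφ1·cosφ2·cosΔλ=0.87131889; θ=atan2(y, x)=19.3344° ≈ 19.3°
Leg 6: φ1=0.4392714, φ2=0.3713083, Δφ=-0.0679631, Δλ=-3.7187730 rad; a=sin²(Δφ/2)+cosφ1·cosφ2·sin²(Δλ/2)=0.7762269352; c=2·atan2(√a, √(1-a))=2.156101605; dist=6371·c=13736.523 ≈ 13736.5 km; running total=49944.7 km
Leg 6 bearing: y=sinΔλ·cosφ2=0.50847818, x=cosφ1·sinφ2-sinφ1·cosφ2·cosΔλ=0.66048820; θ=atan2(y, x)=37.5909° ≈ 37.6°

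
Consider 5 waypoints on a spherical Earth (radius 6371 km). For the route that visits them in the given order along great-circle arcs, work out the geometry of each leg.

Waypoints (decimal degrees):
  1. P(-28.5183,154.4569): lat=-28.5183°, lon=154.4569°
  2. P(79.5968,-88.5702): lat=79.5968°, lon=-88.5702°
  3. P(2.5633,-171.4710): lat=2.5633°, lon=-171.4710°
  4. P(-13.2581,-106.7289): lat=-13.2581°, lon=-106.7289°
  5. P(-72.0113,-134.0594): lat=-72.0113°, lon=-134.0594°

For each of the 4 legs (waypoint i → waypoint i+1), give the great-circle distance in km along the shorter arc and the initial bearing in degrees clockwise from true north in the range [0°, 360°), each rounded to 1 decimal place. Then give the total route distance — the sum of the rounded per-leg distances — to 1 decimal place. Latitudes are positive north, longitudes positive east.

Leg 1: φ1=-0.4977382, φ2=1.3892262, Δφ=1.8869645, Δλ=-4.2416231 rad; a=sin²(Δφ/2)+cosφ1·cosφ2·sin²(Δλ/2)=0.7707780433; c=2·atan2(√a, √(1-a))=2.143083354; dist=6371·c=13653.584 ≈ 13653.6 km; running total=13653.6 km
Leg 1 bearing: y=sinΔλ·cosφ2=0.16093144, x=cosφ1·sinφ2-sinφ1·cosφ2·cosΔλ=0.82511701; θ=atan2(y, x)=11.0365° ≈ 11.0°
Leg 2: φ1=1.3892262, φ2=0.0447380, Δφ=-1.3444882, Δλ=-1.4468919 rad; a=sin²(Δφ/2)+cosφ1·cosφ2·sin²(Δλ/2)=0.4668588461; c=2·atan2(√a, √(1-a))=1.504465389; dist=6371·c=9584.949 ≈ 9584.9 km; running total=23238.5 km
Leg 2 bearing: y=sinΔλ·cosφ2=-0.99134076, x=cosφ1·sinφ2-sinφ1·cosφ2·cosΔλ=-0.11335855; θ=atan2(y, x)=-96.5234° <0 so +360° → 263.4766° ≈ 263.5°
Leg 3: φ1=0.0447380, φ2=-0.2313975, Δφ=-0.2761355, Δλ=1.1299628 rad; a=sin²(Δφ/2)+cosφ1·cosφ2·sin²(Δλ/2)=0.2976757753; c=2·atan2(√a, √(1-a))=1.154201959; dist=6371·c=7353.421 ≈ 7353.4 km; running total=30591.9 km
Leg 3 bearing: y=sinΔλ·cosφ2=0.88029131, x=cosφ1·sinφ2-sinφ1·cosφ2·cosΔλ=-0.24768296; θ=atan2(y, x)=105.7147° ≈ 105.7°
Leg 4: φ1=-0.2313975, φ2=-1.2568343, Δφ=-1.0254368, Δλ=-0.4770072 rad; a=sin²(Δφ/2)+cosφ1·cosφ2·sin²(Δλ/2)=0.2574146859; c=2·atan2(√a, √(1-a))=1.064238037; dist=6371·c=6780.261 ≈ 6780.3 km; running total=37372.2 km
Leg 4 bearing: y=sinΔλ·cosφ2=-0.14179054, x=cosφ1·sinφ2-sinφ1·cosφ2·cosΔλ=-0.86284698; θ=atan2(y, x)=-170.6681° <0 so +360° → 189.3319° ≈ 189.3°

Leg 1: dist=13653.6 km, bearing=11.0°
Leg 2: dist=9584.9 km, bearing=263.5°
Leg 3: dist=7353.4 km, bearing=105.7°
Leg 4: dist=6780.3 km, bearing=189.3°
Total: 37372.2 km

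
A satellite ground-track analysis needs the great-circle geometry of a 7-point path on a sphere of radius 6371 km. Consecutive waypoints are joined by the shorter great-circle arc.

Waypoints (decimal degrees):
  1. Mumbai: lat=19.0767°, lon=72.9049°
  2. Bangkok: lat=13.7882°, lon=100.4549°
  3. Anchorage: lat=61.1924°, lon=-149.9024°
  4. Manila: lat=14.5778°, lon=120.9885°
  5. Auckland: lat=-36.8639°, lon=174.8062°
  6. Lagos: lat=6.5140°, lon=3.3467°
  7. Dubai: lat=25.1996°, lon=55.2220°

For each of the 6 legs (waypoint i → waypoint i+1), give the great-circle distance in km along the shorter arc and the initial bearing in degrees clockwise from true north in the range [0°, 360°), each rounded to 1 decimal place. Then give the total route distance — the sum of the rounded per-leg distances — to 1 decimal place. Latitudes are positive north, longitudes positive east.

Leg 1: dist=2993.0 km, bearing=97.1°
Leg 2: dist=9679.1 km, bearing=27.0°
Leg 3: dist=8543.4 km, bearing=276.4°
Leg 4: dist=8025.4 km, bearing=137.3°
Leg 5: dist=16530.8 km, bearing=196.5°
Leg 6: dist=5881.4 km, bearing=63.2°
Total: 51653.1 km

Leg 1: φ1=0.3329512, φ2=0.2406495, Δφ=-0.0923017, Δλ=0.4808382 rad; a=sin²(Δφ/2)+cosφ1·cosφ2·sin²(Δλ/2)=0.0541669014; c=2·atan2(√a, √(1-a))=0.469783765; dist=6371·c=2992.992 ≈ 2993.0 km; running total=2993.0 km
Leg 1 bearing: y=sinΔλ·cosφ2=0.44919417, x=cosφ1·sinφ2-sinφ1·cosφ2·cosΔλ=-0.05617822; θ=atan2(y, x)=97.1287° ≈ 97.1°
Leg 2: φ1=0.2406495, φ2=1.0680089, Δφ=0.8273594, Δλ=-4.3695592 rad; a=sin²(Δφ/2)+cosφ1·cosφ2·sin²(Δλ/2)=0.4742382690; c=2·atan2(√a, √(1-a))=1.519250041; dist=6371·c=9679.142 ≈ 9679.1 km; running total=12672.1 km
Leg 2 bearing: y=sinΔλ·cosφ2=0.45382855, x=cosφ1·sinφ2-sinφ1·cosφ2·cosΔλ=0.88959821; θ=atan2(y, x)=27.0284° ≈ 27.0°
Leg 3: φ1=1.0680089, φ2=0.2544306, Δφ=-0.8135782, Δλ=4.7279381 rad; a=sin²(Δφ/2)+cosφ1·cosφ2·sin²(Δλ/2)=0.3861017279; c=2·atan2(√a, √(1-a))=1.340982197; dist=6371·c=8543.398 ≈ 8543.4 km; running total=21215.5 km
Leg 3 bearing: y=sinΔλ·cosφ2=-0.96768977, x=cosφ1·sinφ2-sinφ1·cosφ2·cosΔλ=0.10809829; θ=atan2(y, x)=-83.6261° <0 so +360° → 276.3739° ≈ 276.4°
Leg 4: φ1=0.2544306, φ2=-0.6433964, Δφ=-0.8978270, Δλ=0.9392961 rad; a=sin²(Δφ/2)+cosφ1·cosφ2·sin²(Δλ/2)=0.3469394878; c=2·atan2(√a, √(1-a))=1.259680564; dist=6371·c=8025.425 ≈ 8025.4 km; running total=29240.9 km
Leg 4 bearing: y=sinΔλ·cosφ2=0.64576487, x=cosφ1·sinφ2-sinφ1·cosφ2·cosΔλ=-0.69948385; θ=atan2(y, x)=137.2867° ≈ 137.3°
Leg 5: φ1=-0.6433964, φ2=0.1136907, Δφ=0.7570872, Δλ=-2.9925328 rad; a=sin²(Δφ/2)+cosφ1·cosφ2·sin²(Δλ/2)=0.9270706538; c=2·atan2(√a, √(1-a))=2.594693719; dist=6371·c=16530.794 ≈ 16530.8 km; running total=45771.7 km
Leg 5 bearing: y=sinΔλ·cosφ2=-0.14754972, x=cosφ1·sinφ2-sinφ1·cosφ2·cosΔλ=-0.49866994; θ=atan2(y, x)=-163.5172° <0 so +360° → 196.4828° ≈ 196.5°
Leg 6: φ1=0.1136907, φ2=0.4398160, Δφ=0.3261252, Δλ=0.9053948 rad; a=sin²(Δφ/2)+cosφ1·cosφ2·sin²(Δλ/2)=0.1983423135; c=2·atan2(√a, √(1-a))=0.923144529; dist=6371·c=5881.354 ≈ 5881.4 km; running total=51653.1 km
Leg 6 bearing: y=sinΔλ·cosφ2=0.71180168, x=cosφ1·sinφ2-sinφ1·cosφ2·cosΔλ=0.35965112; θ=atan2(y, x)=63.1940° ≈ 63.2°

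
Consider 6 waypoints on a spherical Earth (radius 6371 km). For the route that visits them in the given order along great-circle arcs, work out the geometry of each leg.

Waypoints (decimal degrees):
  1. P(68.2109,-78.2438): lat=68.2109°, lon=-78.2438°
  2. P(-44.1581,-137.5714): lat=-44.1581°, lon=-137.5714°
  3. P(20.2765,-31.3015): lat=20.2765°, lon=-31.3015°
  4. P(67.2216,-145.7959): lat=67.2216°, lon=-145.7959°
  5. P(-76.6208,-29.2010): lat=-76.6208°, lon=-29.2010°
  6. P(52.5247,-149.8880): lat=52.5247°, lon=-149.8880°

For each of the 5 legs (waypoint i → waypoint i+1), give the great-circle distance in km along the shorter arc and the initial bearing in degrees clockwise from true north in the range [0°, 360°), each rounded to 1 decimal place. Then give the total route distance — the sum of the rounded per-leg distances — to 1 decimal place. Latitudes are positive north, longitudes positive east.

Leg 1: φ1=1.1905048, φ2=-0.7707042, Δφ=-1.9612090, Δλ=-1.0354620 rad; a=sin²(Δφ/2)+cosφ1·cosφ2·sin²(Δλ/2)=0.7555114346; c=2·atan2(√a, √(1-a))=2.107170679; dist=6371·c=13424.784 ≈ 13424.8 km; running total=13424.8 km
Leg 1 bearing: y=sinΔλ·cosφ2=-0.61705180, x=cosφ1·sinφ2-sinφ1·cosφ2·cosΔλ=-0.59841683; θ=atan2(y, x)=-134.1216° <0 so +360° → 225.8784° ≈ 225.9°
Leg 2: φ1=-0.7707042, φ2=0.3538917, Δφ=1.1245959, Δλ=1.8547597 rad; a=sin²(Δφ/2)+cosφ1·cosφ2·sin²(Δλ/2)=0.7149801515; c=2·atan2(√a, √(1-a))=2.015245135; dist=6371·c=12839.127 ≈ 12839.1 km; running total=26263.9 km
Leg 2 bearing: y=sinΔλ·cosφ2=0.90046545, x=cosφ1·sinφ2-sinφ1·cosφ2·cosΔλ=0.06554474; θ=atan2(y, x)=85.8368° ≈ 85.8°
Leg 3: φ1=0.3538917, φ2=1.1732382, Δφ=0.8193466, Δλ=-1.9983043 rad; a=sin²(Δφ/2)+cosφ1·cosφ2·sin²(Δλ/2)=0.4155255217; c=2·atan2(√a, √(1-a))=1.401033128; dist=6371·c=8925.982 ≈ 8926.0 km; running total=35189.9 km
Leg 3 bearing: y=sinΔλ·cosφ2=-0.35232360, x=cosφ1·sinφ2-sinφ1·cosφ2·cosΔλ=0.92050222; θ=atan2(y, x)=-20.9444° <0 so +360° → 339.0556° ≈ 339.1°
Leg 4: φ1=1.1732382, φ2=-1.3372852, Δφ=-2.5105235, Δλ=2.0349649 rad; a=sin²(Δφ/2)+cosφ1·cosφ2·sin²(Δλ/2)=0.9685463981; c=2·atan2(√a, √(1-a))=2.785003115; dist=6371·c=17743.255 ≈ 17743.3 km; running total=52933.2 km
Leg 4 bearing: y=sinΔλ·cosφ2=0.20691181, x=cosφ1·sinφ2-sinφ1·cosφ2·cosΔλ=-0.28114870; θ=atan2(y, x)=143.6487° ≈ 143.6°
Leg 5: φ1=-1.3372852, φ2=0.9167290, Δφ=2.2540142, Δλ=-2.1063855 rad; a=sin²(Δφ/2)+cosφ1·cosφ2·sin²(Δλ/2)=0.9219631327; c=2·atan2(√a, √(1-a))=2.575356810; dist=6371·c=16407.598 ≈ 16407.6 km; running total=69340.8 km
Leg 5 bearing: y=sinΔλ·cosφ2=-0.52322123, x=cosφ1·sinφ2-sinφ1·cosφ2·cosΔλ=-0.11843985; θ=atan2(y, x)=-102.7549° <0 so +360° → 257.2451° ≈ 257.2°

Leg 1: dist=13424.8 km, bearing=225.9°
Leg 2: dist=12839.1 km, bearing=85.8°
Leg 3: dist=8926.0 km, bearing=339.1°
Leg 4: dist=17743.3 km, bearing=143.6°
Leg 5: dist=16407.6 km, bearing=257.2°
Total: 69340.8 km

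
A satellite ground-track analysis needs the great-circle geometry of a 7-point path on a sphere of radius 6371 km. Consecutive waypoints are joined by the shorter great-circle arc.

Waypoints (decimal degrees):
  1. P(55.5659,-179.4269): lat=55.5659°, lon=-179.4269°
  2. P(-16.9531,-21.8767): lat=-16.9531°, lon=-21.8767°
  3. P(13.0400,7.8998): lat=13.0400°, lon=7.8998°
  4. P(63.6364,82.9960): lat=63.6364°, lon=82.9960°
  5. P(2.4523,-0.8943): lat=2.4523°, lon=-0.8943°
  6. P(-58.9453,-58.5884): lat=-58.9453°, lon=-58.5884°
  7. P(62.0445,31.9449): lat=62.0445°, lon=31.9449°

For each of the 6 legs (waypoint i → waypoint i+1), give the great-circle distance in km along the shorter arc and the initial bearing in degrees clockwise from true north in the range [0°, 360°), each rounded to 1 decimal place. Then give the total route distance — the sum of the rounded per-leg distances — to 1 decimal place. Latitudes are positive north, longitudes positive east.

Leg 1: φ1=0.9698079, φ2=-0.2958874, Δφ=-1.2656953, Δλ=2.7497697 rad; a=sin²(Δφ/2)+cosφ1·cosφ2·sin²(Δλ/2)=0.8701948984; c=2·atan2(√a, √(1-a))=2.404446401; dist=6371·c=15318.728 ≈ 15318.7 km; running total=15318.7 km
Leg 1 bearing: y=sinΔλ·cosφ2=0.36527902, x=cosφ1·sinφ2-sinφ1·cosφ2·cosΔλ=0.56426429; θ=atan2(y, x)=32.9172° ≈ 32.9°
Leg 2: φ1=-0.2958874, φ2=0.2275909, Δφ=0.5234783, Δλ=0.5196980 rad; a=sin²(Δφ/2)+cosφ1·cosφ2·sin²(Δλ/2)=0.1284754304; c=2·atan2(√a, √(1-a))=0.733181275; dist=6371·c=4671.098 ≈ 4671.1 km; running total=19989.8 km
Leg 2 bearing: y=sinΔλ·cosφ2=0.48381161, x=cosφ1·sinφ2-sinφ1·cosφ2·cosΔλ=0.46238978; θ=atan2(y, x)=46.2969° ≈ 46.3°
Leg 3: φ1=0.2275909, φ2=1.1106647, Δφ=0.8830738, Δλ=1.3106759 rad; a=sin²(Δφ/2)+cosφ1·cosφ2·sin²(Δλ/2)=0.3432842843; c=2·atan2(√a, √(1-a))=1.251991926; dist=6371·c=7976.441 ≈ 7976.4 km; running total=27966.2 km
Leg 3 bearing: y=sinΔλ·cosφ2=0.42912723, x=cosφ1·sinφ2-sinφ1·cosφ2·cosΔλ=0.84711898; θ=atan2(y, x)=26.8655° ≈ 26.9°
Leg 4: φ1=1.1106647, φ2=0.0428007, Δφ=-1.0678640, Δλ=-1.4641619 rad; a=sin²(Δφ/2)+cosφ1·cosφ2·sin²(Δλ/2)=0.4572213960; c=2·atan2(√a, √(1-a))=1.485134393; dist=6371·c=9461.791 ≈ 9461.8 km; running total=37428.0 km
Leg 4 bearing: y=sinΔλ·cosφ2=-0.99340933, x=cosφ1·sinφ2-sinφ1·cosφ2·cosΔλ=-0.07627493; θ=atan2(y, x)=-94.3906° <0 so +360° → 265.6094° ≈ 265.6°
Leg 5: φ1=0.0428007, φ2=-1.0287896, Δφ=-1.0715903, Δλ=-1.0069520 rad; a=sin²(Δφ/2)+cosφ1·cosφ2·sin²(Δλ/2)=0.3806068694; c=2·atan2(√a, √(1-a))=1.329680564; dist=6371·c=8471.395 ≈ 8471.4 km; running total=45899.4 km
Leg 5 bearing: y=sinΔλ·cosφ2=-0.43600515, x=cosφ1·sinφ2-sinφ1·cosφ2·cosΔλ=-0.86768694; θ=atan2(y, x)=-153.3209° <0 so +360° → 206.6791° ≈ 206.7°
Leg 6: φ1=-1.0287896, φ2=1.0828808, Δφ=2.1116704, Δλ=1.5801042 rad; a=sin²(Δφ/2)+cosφ1·cosφ2·sin²(Δλ/2)=0.8794811466; c=2·atan2(√a, √(1-a))=2.432514268; dist=6371·c=15497.548 ≈ 15497.5 km; running total=61396.9 km
Leg 6 bearing: y=sinΔλ·cosφ2=0.46876535, x=cosφ1·sinφ2-sinφ1·cosφ2·cosΔλ=0.45192398; θ=atan2(y, x)=46.0479° ≈ 46.0°

Leg 1: dist=15318.7 km, bearing=32.9°
Leg 2: dist=4671.1 km, bearing=46.3°
Leg 3: dist=7976.4 km, bearing=26.9°
Leg 4: dist=9461.8 km, bearing=265.6°
Leg 5: dist=8471.4 km, bearing=206.7°
Leg 6: dist=15497.5 km, bearing=46.0°
Total: 61396.9 km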